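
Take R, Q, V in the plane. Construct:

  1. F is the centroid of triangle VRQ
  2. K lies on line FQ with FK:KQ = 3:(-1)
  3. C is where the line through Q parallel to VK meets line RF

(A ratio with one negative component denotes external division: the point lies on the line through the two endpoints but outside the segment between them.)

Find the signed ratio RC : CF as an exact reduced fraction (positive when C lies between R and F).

Assign R = (0, 0), Q = (1, 0), V = (0, 1) — the answer is frame-independent, so this choice is without loss of generality.
1. F is the centroid of triangle VRQ ⇒ F = (1/3, 1/3)
2. K lies on line FQ with FK:KQ = 3:(-1) ⇒ K = (4/3, -1/6)
3. C is where the line through Q parallel to VK meets line RF ⇒ C = (7/15, 7/15)
C = R + t·(F−R) with t = 7/5, so RC:CF = t:(1−t) = 7/5:-2/5

RC:CF = -7/2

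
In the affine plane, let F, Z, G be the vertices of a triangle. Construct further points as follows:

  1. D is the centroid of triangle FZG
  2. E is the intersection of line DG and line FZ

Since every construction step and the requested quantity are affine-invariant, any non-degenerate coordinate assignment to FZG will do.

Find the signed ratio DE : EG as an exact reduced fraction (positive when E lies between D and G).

Work in coordinates with F = (0, 0), Z = (1, 0), G = (0, 1).
1. D is the centroid of triangle FZG ⇒ D = (1/3, 1/3)
2. E is the intersection of line DG and line FZ ⇒ E = (1/2, 0)
E = D + t·(G−D) with t = -1/2, so DE:EG = t:(1−t) = -1/2:3/2

DE:EG = -1/3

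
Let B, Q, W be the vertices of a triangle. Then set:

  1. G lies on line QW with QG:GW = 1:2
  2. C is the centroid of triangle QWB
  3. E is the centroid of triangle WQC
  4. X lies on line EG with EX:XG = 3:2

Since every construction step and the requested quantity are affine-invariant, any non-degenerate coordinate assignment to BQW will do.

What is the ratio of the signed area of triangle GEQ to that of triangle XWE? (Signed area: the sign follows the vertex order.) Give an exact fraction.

Work in coordinates with B = (0, 0), Q = (1, 0), W = (0, 1).
1. G lies on line QW with QG:GW = 1:2 ⇒ G = (2/3, 1/3)
2. C is the centroid of triangle QWB ⇒ C = (1/3, 1/3)
3. E is the centroid of triangle WQC ⇒ E = (4/9, 4/9)
4. X lies on line EG with EX:XG = 3:2 ⇒ X = (26/45, 17/45)
2·[GEQ] = 1/27, 2·[XWE] = 2/45
[GEQ]:[XWE] = 1/27:2/45 = 5/6

[GEQ]:[XWE] = 5/6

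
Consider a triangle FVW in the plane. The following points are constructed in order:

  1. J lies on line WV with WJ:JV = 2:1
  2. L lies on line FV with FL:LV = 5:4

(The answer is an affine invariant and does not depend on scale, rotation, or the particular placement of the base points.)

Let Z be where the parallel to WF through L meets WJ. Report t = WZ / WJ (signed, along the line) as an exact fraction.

t = 5/6

Choose coordinates F = (0, 0), V = (1, 0), W = (0, 1).
1. J lies on line WV with WJ:JV = 2:1 ⇒ J = (2/3, 1/3)
2. L lies on line FV with FL:LV = 5:4 ⇒ L = (5/9, 0)
through L parallel to WF: direction (0, -1); meets WJ at Z = (5/9, 4/9)
Z = W + t·(J−W) with t = 5/6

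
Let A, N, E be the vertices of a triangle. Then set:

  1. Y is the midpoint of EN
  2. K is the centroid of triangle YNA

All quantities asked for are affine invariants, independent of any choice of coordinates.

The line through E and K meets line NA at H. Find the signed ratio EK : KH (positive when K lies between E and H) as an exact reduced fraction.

EK:KH = 5

Choose coordinates A = (0, 0), N = (1, 0), E = (0, 1).
1. Y is the midpoint of EN ⇒ Y = (1/2, 1/2)
2. K is the centroid of triangle YNA ⇒ K = (1/2, 1/6)
line EK meets NA at H = (3/5, 0)
K = E + t·(H−E) with t = 5/6, so EK:KH = 5/6:1/6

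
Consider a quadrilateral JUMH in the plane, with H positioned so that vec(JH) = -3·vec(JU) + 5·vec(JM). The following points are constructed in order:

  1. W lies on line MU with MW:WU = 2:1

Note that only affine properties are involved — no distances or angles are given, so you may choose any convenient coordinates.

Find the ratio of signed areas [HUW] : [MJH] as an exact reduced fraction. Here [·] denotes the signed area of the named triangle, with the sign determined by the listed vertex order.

[HUW]:[MJH] = 1/9

Work in coordinates with J = (0, 0), U = (1, 0), M = (0, 1), H = (-3, 5).
1. W lies on line MU with MW:WU = 2:1 ⇒ W = (2/3, 1/3)
2·[HUW] = -1/3, 2·[MJH] = -3
[HUW]:[MJH] = -1/3:-3 = 1/9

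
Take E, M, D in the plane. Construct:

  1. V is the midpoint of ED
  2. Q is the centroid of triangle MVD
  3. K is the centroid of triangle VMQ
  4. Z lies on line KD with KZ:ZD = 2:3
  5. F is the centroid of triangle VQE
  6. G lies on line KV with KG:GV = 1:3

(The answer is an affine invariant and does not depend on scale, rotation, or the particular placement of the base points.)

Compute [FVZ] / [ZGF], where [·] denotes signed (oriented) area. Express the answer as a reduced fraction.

Choose coordinates E = (0, 0), M = (1, 0), D = (0, 1).
1. V is the midpoint of ED ⇒ V = (0, 1/2)
2. Q is the centroid of triangle MVD ⇒ Q = (1/3, 1/2)
3. K is the centroid of triangle VMQ ⇒ K = (4/9, 1/3)
4. Z lies on line KD with KZ:ZD = 2:3 ⇒ Z = (4/15, 3/5)
5. F is the centroid of triangle VQE ⇒ F = (1/9, 1/3)
6. G lies on line KV with KG:GV = 1:3 ⇒ G = (1/3, 3/8)
2·[FVZ] = -1/18, 2·[ZGF] = -19/360
[FVZ]:[ZGF] = -1/18:-19/360 = 20/19

[FVZ]:[ZGF] = 20/19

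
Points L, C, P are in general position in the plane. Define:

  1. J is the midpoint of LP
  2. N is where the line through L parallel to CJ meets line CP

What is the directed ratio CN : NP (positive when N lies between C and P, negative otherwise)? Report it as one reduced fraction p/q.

CN:NP = -1/2

Work in coordinates with L = (0, 0), C = (1, 0), P = (0, 1).
1. J is the midpoint of LP ⇒ J = (0, 1/2)
2. N is where the line through L parallel to CJ meets line CP ⇒ N = (2, -1)
N = C + t·(P−C) with t = -1, so CN:NP = t:(1−t) = -1:2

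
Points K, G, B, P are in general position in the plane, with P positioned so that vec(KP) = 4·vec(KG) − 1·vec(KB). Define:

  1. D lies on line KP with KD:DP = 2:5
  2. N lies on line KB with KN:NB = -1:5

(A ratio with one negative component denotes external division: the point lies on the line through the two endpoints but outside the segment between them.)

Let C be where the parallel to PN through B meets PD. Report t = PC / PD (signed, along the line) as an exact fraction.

t = 7

Work in coordinates with K = (0, 0), G = (1, 0), B = (0, 1), P = (4, -1).
1. D lies on line KP with KD:DP = 2:5 ⇒ D = (8/7, -2/7)
2. N lies on line KB with KN:NB = -1:5 ⇒ N = (0, -1/4)
through B parallel to PN: direction (-4, 3/4); meets PD at C = (-16, 4)
C = P + t·(D−P) with t = 7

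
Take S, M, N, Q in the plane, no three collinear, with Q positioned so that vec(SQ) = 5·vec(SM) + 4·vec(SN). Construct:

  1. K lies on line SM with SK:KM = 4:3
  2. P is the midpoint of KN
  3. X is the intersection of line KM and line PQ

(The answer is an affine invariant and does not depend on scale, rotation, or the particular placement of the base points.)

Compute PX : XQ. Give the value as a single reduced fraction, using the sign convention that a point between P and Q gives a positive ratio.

Choose coordinates S = (0, 0), M = (1, 0), N = (0, 1), Q = (5, 4).
1. K lies on line SM with SK:KM = 4:3 ⇒ K = (4/7, 0)
2. P is the midpoint of KN ⇒ P = (2/7, 1/2)
3. X is the intersection of line KM and line PQ ⇒ X = (-19/49, 0)
X = P + t·(Q−P) with t = -1/7, so PX:XQ = t:(1−t) = -1/7:8/7

PX:XQ = -1/8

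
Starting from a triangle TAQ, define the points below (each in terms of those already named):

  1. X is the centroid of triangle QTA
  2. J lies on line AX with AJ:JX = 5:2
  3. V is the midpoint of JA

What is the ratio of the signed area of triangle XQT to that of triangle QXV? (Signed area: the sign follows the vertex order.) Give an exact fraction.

Choose coordinates T = (0, 0), A = (1, 0), Q = (0, 1).
1. X is the centroid of triangle QTA ⇒ X = (1/3, 1/3)
2. J lies on line AX with AJ:JX = 5:2 ⇒ J = (11/21, 5/21)
3. V is the midpoint of JA ⇒ V = (16/21, 5/42)
2·[XQT] = 1/3, 2·[QXV] = 3/14
[XQT]:[QXV] = 1/3:3/14 = 14/9

[XQT]:[QXV] = 14/9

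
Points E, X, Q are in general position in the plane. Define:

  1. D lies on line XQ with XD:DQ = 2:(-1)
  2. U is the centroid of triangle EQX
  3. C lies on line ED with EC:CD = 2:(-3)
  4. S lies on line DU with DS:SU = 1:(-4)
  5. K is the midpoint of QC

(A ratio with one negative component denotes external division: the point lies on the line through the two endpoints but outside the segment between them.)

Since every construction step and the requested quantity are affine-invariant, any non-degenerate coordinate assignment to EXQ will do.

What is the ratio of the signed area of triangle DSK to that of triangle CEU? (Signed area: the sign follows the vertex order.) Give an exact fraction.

Work in coordinates with E = (0, 0), X = (1, 0), Q = (0, 1).
1. D lies on line XQ with XD:DQ = 2:(-1) ⇒ D = (-1, 2)
2. U is the centroid of triangle EQX ⇒ U = (1/3, 1/3)
3. C lies on line ED with EC:CD = 2:(-3) ⇒ C = (2, -4)
4. S lies on line DU with DS:SU = 1:(-4) ⇒ S = (-13/9, 23/9)
5. K is the midpoint of QC ⇒ K = (1, -3/2)
2·[DSK] = 4/9, 2·[CEU] = -2
[DSK]:[CEU] = 4/9:-2 = -2/9

[DSK]:[CEU] = -2/9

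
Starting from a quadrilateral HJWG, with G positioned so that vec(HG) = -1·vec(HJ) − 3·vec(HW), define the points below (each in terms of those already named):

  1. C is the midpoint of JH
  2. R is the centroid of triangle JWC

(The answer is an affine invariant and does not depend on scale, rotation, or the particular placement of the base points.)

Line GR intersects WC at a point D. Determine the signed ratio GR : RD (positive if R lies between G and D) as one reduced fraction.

Set H = (0, 0), J = (1, 0), W = (0, 1), G = (-1, -3); any affine frame gives the same invariant.
1. C is the midpoint of JH ⇒ C = (1/2, 0)
2. R is the centroid of triangle JWC ⇒ R = (1/2, 1/3)
line GR meets WC at D = (8/19, 3/19)
R = G + t·(D−G) with t = 19/18, so GR:RD = 19/18:-1/18

GR:RD = -19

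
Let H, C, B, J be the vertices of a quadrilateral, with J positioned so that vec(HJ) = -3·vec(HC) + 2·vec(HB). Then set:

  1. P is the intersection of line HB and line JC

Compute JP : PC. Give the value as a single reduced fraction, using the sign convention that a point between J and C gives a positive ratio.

JP:PC = 3

Assign H = (0, 0), C = (1, 0), B = (0, 1), J = (-3, 2) — the answer is frame-independent, so this choice is without loss of generality.
1. P is the intersection of line HB and line JC ⇒ P = (0, 1/2)
P = J + t·(C−J) with t = 3/4, so JP:PC = t:(1−t) = 3/4:1/4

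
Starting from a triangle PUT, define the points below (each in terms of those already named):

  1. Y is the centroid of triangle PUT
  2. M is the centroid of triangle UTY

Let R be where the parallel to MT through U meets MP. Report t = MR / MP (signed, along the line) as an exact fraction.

Choose coordinates P = (0, 0), U = (1, 0), T = (0, 1).
1. Y is the centroid of triangle PUT ⇒ Y = (1/3, 1/3)
2. M is the centroid of triangle UTY ⇒ M = (4/9, 4/9)
through U parallel to MT: direction (-4/9, 5/9); meets MP at R = (5/9, 5/9)
R = M + t·(P−M) with t = -1/4

t = -1/4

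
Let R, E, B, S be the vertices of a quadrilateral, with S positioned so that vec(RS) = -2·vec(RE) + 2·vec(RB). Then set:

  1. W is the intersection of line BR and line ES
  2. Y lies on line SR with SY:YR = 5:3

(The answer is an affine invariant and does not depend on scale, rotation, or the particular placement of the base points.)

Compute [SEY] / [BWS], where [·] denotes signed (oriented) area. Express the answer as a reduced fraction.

[SEY]:[BWS] = 15/8

Choose coordinates R = (0, 0), E = (1, 0), B = (0, 1), S = (-2, 2).
1. W is the intersection of line BR and line ES ⇒ W = (0, 2/3)
2. Y lies on line SR with SY:YR = 5:3 ⇒ Y = (-3/4, 3/4)
2·[SEY] = -5/4, 2·[BWS] = -2/3
[SEY]:[BWS] = -5/4:-2/3 = 15/8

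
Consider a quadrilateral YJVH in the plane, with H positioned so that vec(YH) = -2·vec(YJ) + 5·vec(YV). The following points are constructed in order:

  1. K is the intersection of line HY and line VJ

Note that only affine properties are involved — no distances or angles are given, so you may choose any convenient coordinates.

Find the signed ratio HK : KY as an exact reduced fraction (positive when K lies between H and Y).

Work in coordinates with Y = (0, 0), J = (1, 0), V = (0, 1), H = (-2, 5).
1. K is the intersection of line HY and line VJ ⇒ K = (-2/3, 5/3)
K = H + t·(Y−H) with t = 2/3, so HK:KY = t:(1−t) = 2/3:1/3

HK:KY = 2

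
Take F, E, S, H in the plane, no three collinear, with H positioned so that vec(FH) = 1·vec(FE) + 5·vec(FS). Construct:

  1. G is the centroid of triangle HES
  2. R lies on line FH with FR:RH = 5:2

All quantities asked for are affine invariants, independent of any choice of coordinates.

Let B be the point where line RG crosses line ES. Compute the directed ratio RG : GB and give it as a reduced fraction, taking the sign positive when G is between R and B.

Assign F = (0, 0), E = (1, 0), S = (0, 1), H = (1, 5) — the answer is frame-independent, so this choice is without loss of generality.
1. G is the centroid of triangle HES ⇒ G = (2/3, 2)
2. R lies on line FH with FR:RH = 5:2 ⇒ R = (5/7, 25/7)
line RG meets ES at B = (21/34, 13/34)
G = R + t·(B−R) with t = 34/69, so RG:GB = 34/69:35/69

RG:GB = 34/35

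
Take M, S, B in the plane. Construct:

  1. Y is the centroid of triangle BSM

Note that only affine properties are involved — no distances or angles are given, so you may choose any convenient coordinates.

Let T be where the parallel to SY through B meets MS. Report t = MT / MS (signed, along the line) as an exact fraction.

Choose coordinates M = (0, 0), S = (1, 0), B = (0, 1).
1. Y is the centroid of triangle BSM ⇒ Y = (1/3, 1/3)
through B parallel to SY: direction (-2/3, 1/3); meets MS at T = (2, 0)
T = M + t·(S−M) with t = 2

t = 2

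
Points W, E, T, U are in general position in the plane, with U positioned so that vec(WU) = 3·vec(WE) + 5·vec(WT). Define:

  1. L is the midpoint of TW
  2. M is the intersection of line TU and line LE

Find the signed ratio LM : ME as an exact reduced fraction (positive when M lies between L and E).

Choose coordinates W = (0, 0), E = (1, 0), T = (0, 1), U = (3, 5).
1. L is the midpoint of TW ⇒ L = (0, 1/2)
2. M is the intersection of line TU and line LE ⇒ M = (-3/11, 7/11)
M = L + t·(E−L) with t = -3/11, so LM:ME = t:(1−t) = -3/11:14/11

LM:ME = -3/14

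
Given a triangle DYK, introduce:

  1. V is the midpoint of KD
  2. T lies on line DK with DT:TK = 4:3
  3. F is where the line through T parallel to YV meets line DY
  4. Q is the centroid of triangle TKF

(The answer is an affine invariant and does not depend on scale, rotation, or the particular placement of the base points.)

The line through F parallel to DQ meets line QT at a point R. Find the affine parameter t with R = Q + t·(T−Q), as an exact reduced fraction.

t = -11/4

Choose coordinates D = (0, 0), Y = (1, 0), K = (0, 1).
1. V is the midpoint of KD ⇒ V = (0, 1/2)
2. T lies on line DK with DT:TK = 4:3 ⇒ T = (0, 4/7)
3. F is where the line through T parallel to YV meets line DY ⇒ F = (8/7, 0)
4. Q is the centroid of triangle TKF ⇒ Q = (8/21, 11/21)
through F parallel to DQ: direction (8/21, 11/21); meets QT at R = (10/7, 11/28)
R = Q + t·(T−Q) with t = -11/4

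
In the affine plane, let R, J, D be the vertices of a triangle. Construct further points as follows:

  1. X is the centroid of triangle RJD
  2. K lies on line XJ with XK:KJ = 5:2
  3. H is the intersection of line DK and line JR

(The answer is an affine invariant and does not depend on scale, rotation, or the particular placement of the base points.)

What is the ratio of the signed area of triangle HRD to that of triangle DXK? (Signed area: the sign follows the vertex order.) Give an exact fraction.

[HRD]:[DXK] = -357/95

Set R = (0, 0), J = (1, 0), D = (0, 1); any affine frame gives the same invariant.
1. X is the centroid of triangle RJD ⇒ X = (1/3, 1/3)
2. K lies on line XJ with XK:KJ = 5:2 ⇒ K = (17/21, 2/21)
3. H is the intersection of line DK and line JR ⇒ H = (17/19, 0)
2·[HRD] = -17/19, 2·[DXK] = 5/21
[HRD]:[DXK] = -17/19:5/21 = -357/95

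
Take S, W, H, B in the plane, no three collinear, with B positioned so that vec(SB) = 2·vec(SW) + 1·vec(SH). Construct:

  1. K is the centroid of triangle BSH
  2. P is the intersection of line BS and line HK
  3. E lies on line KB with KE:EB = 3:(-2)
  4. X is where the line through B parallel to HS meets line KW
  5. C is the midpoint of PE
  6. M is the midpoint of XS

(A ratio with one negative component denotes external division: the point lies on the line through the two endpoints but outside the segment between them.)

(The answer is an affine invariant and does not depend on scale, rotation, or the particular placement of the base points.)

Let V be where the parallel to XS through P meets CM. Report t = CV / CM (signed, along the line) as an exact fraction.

Assign S = (0, 0), W = (1, 0), H = (0, 1), B = (2, 1) — the answer is frame-independent, so this choice is without loss of generality.
1. K is the centroid of triangle BSH ⇒ K = (2/3, 2/3)
2. P is the intersection of line BS and line HK ⇒ P = (1, 1/2)
3. E lies on line KB with KE:EB = 3:(-2) ⇒ E = (14/3, 5/3)
4. X is where the line through B parallel to HS meets line KW ⇒ X = (2, -2)
5. C is the midpoint of PE ⇒ C = (17/6, 13/12)
6. M is the midpoint of XS ⇒ M = (1, -1)
through P parallel to XS: direction (-2, 2); meets CM at V = (80/47, -19/94)
V = C + t·(M−C) with t = 29/47

t = 29/47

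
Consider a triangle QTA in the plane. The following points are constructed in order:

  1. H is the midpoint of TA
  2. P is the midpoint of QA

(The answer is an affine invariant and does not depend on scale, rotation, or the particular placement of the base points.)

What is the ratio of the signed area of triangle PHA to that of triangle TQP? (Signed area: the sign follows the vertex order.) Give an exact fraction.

Set Q = (0, 0), T = (1, 0), A = (0, 1); any affine frame gives the same invariant.
1. H is the midpoint of TA ⇒ H = (1/2, 1/2)
2. P is the midpoint of QA ⇒ P = (0, 1/2)
2·[PHA] = 1/4, 2·[TQP] = -1/2
[PHA]:[TQP] = 1/4:-1/2 = -1/2

[PHA]:[TQP] = -1/2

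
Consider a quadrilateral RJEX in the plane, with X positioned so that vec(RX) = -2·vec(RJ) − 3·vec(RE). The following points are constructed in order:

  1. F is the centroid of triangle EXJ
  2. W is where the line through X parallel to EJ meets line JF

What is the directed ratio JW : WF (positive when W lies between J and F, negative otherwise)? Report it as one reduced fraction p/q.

JW:WF = -3/2

Set R = (0, 0), J = (1, 0), E = (0, 1), X = (-2, -3); any affine frame gives the same invariant.
1. F is the centroid of triangle EXJ ⇒ F = (-1/3, -2/3)
2. W is where the line through X parallel to EJ meets line JF ⇒ W = (-3, -2)
W = J + t·(F−J) with t = 3, so JW:WF = t:(1−t) = 3:-2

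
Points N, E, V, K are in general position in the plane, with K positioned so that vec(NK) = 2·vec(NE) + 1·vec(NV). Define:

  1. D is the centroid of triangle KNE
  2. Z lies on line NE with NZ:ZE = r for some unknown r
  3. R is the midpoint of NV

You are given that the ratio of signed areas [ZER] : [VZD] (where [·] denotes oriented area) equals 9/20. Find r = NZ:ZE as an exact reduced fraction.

r = 1/3

Work in coordinates with N = (0, 0), E = (1, 0), V = (0, 1), K = (2, 1).
1. D is the centroid of triangle KNE ⇒ D = (1, 1/3)
2. With NZ:ZE = r, write λ = r/(r+1) so Z = N + λ·(E−N); Z is affine-linear in λ
3. R is the midpoint of NV ⇒ R = (0, 1/2)
Every point depending on Z is an affine combination of Z and λ-independent points, so each such coordinate is linear in λ; the λ² term in each signed area is a multiple of (E−N)×(E−N) = 0, so 2·[ZER] and 2·[VZD] are each linear in λ. Evaluating at λ=0 and λ=1:
  2·[ZER] = -1/2·λ + 1/2,   2·[VZD] = -2/3·λ + 1
So [ZER]:[VZD] = (-1/2·λ + 1/2) / (-2/3·λ + 1). Setting this equal to 9/20:
  -1/2·λ + 1/2 = 9/20·(-2/3·λ + 1)  ⇒  λ = 1/4
Then r = λ/(1−λ) = (1/4)/(3/4) = 1/3. Check: with r = 1/3, Z = (1/4, 0) and [ZER]:[VZD] = 9/20 as required.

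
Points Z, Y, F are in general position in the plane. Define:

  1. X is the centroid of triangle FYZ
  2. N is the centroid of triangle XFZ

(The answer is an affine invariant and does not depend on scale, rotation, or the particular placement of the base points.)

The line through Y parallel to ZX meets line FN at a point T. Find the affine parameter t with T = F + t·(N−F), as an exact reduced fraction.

t = 3

Choose coordinates Z = (0, 0), Y = (1, 0), F = (0, 1).
1. X is the centroid of triangle FYZ ⇒ X = (1/3, 1/3)
2. N is the centroid of triangle XFZ ⇒ N = (1/9, 4/9)
through Y parallel to ZX: direction (1/3, 1/3); meets FN at T = (1/3, -2/3)
T = F + t·(N−F) with t = 3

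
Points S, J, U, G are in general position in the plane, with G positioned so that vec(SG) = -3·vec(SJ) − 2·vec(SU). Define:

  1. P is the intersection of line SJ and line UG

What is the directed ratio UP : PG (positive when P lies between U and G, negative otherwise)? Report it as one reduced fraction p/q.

Choose coordinates S = (0, 0), J = (1, 0), U = (0, 1), G = (-3, -2).
1. P is the intersection of line SJ and line UG ⇒ P = (-1, 0)
P = U + t·(G−U) with t = 1/3, so UP:PG = t:(1−t) = 1/3:2/3

UP:PG = 1/2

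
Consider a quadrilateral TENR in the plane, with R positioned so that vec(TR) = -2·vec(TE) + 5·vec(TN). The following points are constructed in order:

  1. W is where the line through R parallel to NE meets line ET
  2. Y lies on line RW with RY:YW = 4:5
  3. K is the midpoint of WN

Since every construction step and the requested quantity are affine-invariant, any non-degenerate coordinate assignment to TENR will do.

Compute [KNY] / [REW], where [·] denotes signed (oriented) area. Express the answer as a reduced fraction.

[KNY]:[REW] = -5/18

Choose coordinates T = (0, 0), E = (1, 0), N = (0, 1), R = (-2, 5).
1. W is where the line through R parallel to NE meets line ET ⇒ W = (3, 0)
2. Y lies on line RW with RY:YW = 4:5 ⇒ Y = (2/9, 25/9)
3. K is the midpoint of WN ⇒ K = (3/2, 1/2)
2·[KNY] = -25/9, 2·[REW] = 10
[KNY]:[REW] = -25/9:10 = -5/18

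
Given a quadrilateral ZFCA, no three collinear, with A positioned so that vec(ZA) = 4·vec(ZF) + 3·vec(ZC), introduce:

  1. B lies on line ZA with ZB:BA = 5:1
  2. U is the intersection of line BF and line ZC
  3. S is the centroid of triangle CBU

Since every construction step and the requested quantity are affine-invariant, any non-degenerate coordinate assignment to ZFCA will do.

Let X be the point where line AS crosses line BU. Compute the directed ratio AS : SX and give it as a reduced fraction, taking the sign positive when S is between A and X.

Choose coordinates Z = (0, 0), F = (1, 0), C = (0, 1), A = (4, 3).
1. B lies on line ZA with ZB:BA = 5:1 ⇒ B = (10/3, 5/2)
2. U is the intersection of line BF and line ZC ⇒ U = (0, -15/14)
3. S is the centroid of triangle CBU ⇒ S = (10/9, 17/21)
line AS meets BU at X = (63/19, 330/133)
S = A + t·(X−A) with t = 38/9, so AS:SX = 38/9:-29/9

AS:SX = -38/29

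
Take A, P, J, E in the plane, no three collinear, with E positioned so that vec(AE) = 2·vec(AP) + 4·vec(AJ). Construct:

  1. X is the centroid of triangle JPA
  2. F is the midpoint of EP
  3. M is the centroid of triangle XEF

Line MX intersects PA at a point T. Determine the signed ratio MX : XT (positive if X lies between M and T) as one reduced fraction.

MX:XT = 16/3

Set A = (0, 0), P = (1, 0), J = (0, 1), E = (2, 4); any affine frame gives the same invariant.
1. X is the centroid of triangle JPA ⇒ X = (1/3, 1/3)
2. F is the midpoint of EP ⇒ F = (3/2, 2)
3. M is the centroid of triangle XEF ⇒ M = (23/18, 19/9)
line MX meets PA at T = (5/32, 0)
X = M + t·(T−M) with t = 16/19, so MX:XT = 16/19:3/19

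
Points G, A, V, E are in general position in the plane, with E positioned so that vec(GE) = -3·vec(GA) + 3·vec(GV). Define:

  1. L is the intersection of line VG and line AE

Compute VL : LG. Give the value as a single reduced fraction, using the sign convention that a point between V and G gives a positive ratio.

Assign G = (0, 0), A = (1, 0), V = (0, 1), E = (-3, 3) — the answer is frame-independent, so this choice is without loss of generality.
1. L is the intersection of line VG and line AE ⇒ L = (0, 3/4)
L = V + t·(G−V) with t = 1/4, so VL:LG = t:(1−t) = 1/4:3/4

VL:LG = 1/3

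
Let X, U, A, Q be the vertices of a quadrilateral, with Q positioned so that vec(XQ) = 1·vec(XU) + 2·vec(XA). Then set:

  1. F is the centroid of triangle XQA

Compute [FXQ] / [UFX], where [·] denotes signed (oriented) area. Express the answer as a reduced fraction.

Set X = (0, 0), U = (1, 0), A = (0, 1), Q = (1, 2); any affine frame gives the same invariant.
1. F is the centroid of triangle XQA ⇒ F = (1/3, 1)
2·[FXQ] = 1/3, 2·[UFX] = 1
[FXQ]:[UFX] = 1/3:1 = 1/3

[FXQ]:[UFX] = 1/3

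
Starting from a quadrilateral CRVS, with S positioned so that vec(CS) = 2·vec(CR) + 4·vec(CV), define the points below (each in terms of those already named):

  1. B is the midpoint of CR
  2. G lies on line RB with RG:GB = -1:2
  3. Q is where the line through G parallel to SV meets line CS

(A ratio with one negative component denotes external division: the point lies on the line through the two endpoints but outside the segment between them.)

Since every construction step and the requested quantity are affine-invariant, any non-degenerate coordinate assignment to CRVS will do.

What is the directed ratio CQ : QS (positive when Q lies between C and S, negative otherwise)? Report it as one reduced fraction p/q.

Set C = (0, 0), R = (1, 0), V = (0, 1), S = (2, 4); any affine frame gives the same invariant.
1. B is the midpoint of CR ⇒ B = (1/2, 0)
2. G lies on line RB with RG:GB = -1:2 ⇒ G = (3/2, 0)
3. Q is where the line through G parallel to SV meets line CS ⇒ Q = (-9/2, -9)
Q = C + t·(S−C) with t = -9/4, so CQ:QS = t:(1−t) = -9/4:13/4

CQ:QS = -9/13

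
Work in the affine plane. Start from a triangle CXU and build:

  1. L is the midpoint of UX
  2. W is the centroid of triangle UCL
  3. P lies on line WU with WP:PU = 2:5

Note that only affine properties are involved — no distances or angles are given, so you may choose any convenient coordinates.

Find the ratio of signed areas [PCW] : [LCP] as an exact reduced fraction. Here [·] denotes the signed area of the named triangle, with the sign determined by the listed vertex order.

[PCW]:[LCP] = -2/11

Work in coordinates with C = (0, 0), X = (1, 0), U = (0, 1).
1. L is the midpoint of UX ⇒ L = (1/2, 1/2)
2. W is the centroid of triangle UCL ⇒ W = (1/6, 1/2)
3. P lies on line WU with WP:PU = 2:5 ⇒ P = (5/42, 9/14)
2·[PCW] = 1/21, 2·[LCP] = -11/42
[PCW]:[LCP] = 1/21:-11/42 = -2/11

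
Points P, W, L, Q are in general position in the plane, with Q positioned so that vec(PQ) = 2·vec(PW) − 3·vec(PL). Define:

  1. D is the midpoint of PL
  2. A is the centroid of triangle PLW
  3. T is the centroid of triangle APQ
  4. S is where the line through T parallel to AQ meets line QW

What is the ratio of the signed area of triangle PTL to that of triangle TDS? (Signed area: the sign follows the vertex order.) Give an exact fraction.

Assign P = (0, 0), W = (1, 0), L = (0, 1), Q = (2, -3) — the answer is frame-independent, so this choice is without loss of generality.
1. D is the midpoint of PL ⇒ D = (0, 1/2)
2. A is the centroid of triangle PLW ⇒ A = (1/3, 1/3)
3. T is the centroid of triangle APQ ⇒ T = (7/9, -8/9)
4. S is where the line through T parallel to AQ meets line QW ⇒ S = (7/3, -4)
2·[PTL] = 7/9, 2·[TDS] = 7/27
[PTL]:[TDS] = 7/9:7/27 = 3

[PTL]:[TDS] = 3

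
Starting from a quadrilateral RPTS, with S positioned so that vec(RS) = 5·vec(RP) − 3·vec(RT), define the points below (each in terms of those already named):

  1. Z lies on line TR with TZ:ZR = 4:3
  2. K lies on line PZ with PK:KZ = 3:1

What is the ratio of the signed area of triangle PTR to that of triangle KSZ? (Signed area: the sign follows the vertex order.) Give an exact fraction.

Work in coordinates with R = (0, 0), P = (1, 0), T = (0, 1), S = (5, -3).
1. Z lies on line TR with TZ:ZR = 4:3 ⇒ Z = (0, 3/7)
2. K lies on line PZ with PK:KZ = 3:1 ⇒ K = (1/4, 9/28)
2·[PTR] = 1, 2·[KSZ] = -9/28
[PTR]:[KSZ] = 1:-9/28 = -28/9

[PTR]:[KSZ] = -28/9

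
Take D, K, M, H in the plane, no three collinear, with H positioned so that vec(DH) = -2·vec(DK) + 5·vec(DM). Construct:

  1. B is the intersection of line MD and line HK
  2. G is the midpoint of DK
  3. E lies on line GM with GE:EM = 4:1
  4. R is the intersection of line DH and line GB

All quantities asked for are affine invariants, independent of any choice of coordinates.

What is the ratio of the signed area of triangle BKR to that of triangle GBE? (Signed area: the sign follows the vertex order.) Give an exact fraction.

[BKR]:[GBE] = -25/2

Set D = (0, 0), K = (1, 0), M = (0, 1), H = (-2, 5); any affine frame gives the same invariant.
1. B is the intersection of line MD and line HK ⇒ B = (0, 5/3)
2. G is the midpoint of DK ⇒ G = (1/2, 0)
3. E lies on line GM with GE:EM = 4:1 ⇒ E = (1/10, 4/5)
4. R is the intersection of line DH and line GB ⇒ R = (2, -5)
2·[BKR] = -10/3, 2·[GBE] = 4/15
[BKR]:[GBE] = -10/3:4/15 = -25/2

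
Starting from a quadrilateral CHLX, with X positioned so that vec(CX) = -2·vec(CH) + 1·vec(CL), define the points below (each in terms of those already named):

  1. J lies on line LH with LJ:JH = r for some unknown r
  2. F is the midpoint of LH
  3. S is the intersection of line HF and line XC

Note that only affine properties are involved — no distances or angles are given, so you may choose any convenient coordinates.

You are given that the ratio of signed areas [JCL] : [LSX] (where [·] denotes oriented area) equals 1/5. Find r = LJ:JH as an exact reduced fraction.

r = 4

Work in coordinates with C = (0, 0), H = (1, 0), L = (0, 1), X = (-2, 1).
1. With LJ:JH = r, write λ = r/(r+1) so J = L + λ·(H−L); J is affine-linear in λ
2. F is the midpoint of LH ⇒ F = (1/2, 1/2)
3. S is the intersection of line HF and line XC ⇒ S = (2, -1)
Every point depending on J is an affine combination of J and λ-independent points, so each such coordinate is linear in λ; the λ² term in each signed area is a multiple of (H−L)×(H−L) = 0, so 2·[JCL] and 2·[LSX] are each linear in λ. Evaluating at λ=0 and λ=1:
  2·[JCL] = −λ,   2·[LSX] = -4
So [JCL]:[LSX] = (−λ) / (-4). Setting this equal to 1/5:
  −λ = 1/5·(-4)  ⇒  λ = 4/5
Then r = λ/(1−λ) = (4/5)/(1/5) = 4. Check: with r = 4, J = (4/5, 1/5) and [JCL]:[LSX] = 1/5 as required.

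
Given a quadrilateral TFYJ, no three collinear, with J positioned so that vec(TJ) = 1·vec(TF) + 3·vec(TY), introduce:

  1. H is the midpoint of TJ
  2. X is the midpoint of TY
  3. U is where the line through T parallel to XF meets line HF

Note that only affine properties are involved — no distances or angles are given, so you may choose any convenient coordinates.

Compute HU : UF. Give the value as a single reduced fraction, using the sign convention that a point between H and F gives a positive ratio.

Work in coordinates with T = (0, 0), F = (1, 0), Y = (0, 1), J = (1, 3).
1. H is the midpoint of TJ ⇒ H = (1/2, 3/2)
2. X is the midpoint of TY ⇒ X = (0, 1/2)
3. U is where the line through T parallel to XF meets line HF ⇒ U = (6/5, -3/5)
U = H + t·(F−H) with t = 7/5, so HU:UF = t:(1−t) = 7/5:-2/5

HU:UF = -7/2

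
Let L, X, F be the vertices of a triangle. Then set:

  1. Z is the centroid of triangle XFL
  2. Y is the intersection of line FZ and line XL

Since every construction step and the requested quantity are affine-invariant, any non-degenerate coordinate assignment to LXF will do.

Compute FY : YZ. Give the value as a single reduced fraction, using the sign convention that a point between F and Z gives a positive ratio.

FY:YZ = -3

Work in coordinates with L = (0, 0), X = (1, 0), F = (0, 1).
1. Z is the centroid of triangle XFL ⇒ Z = (1/3, 1/3)
2. Y is the intersection of line FZ and line XL ⇒ Y = (1/2, 0)
Y = F + t·(Z−F) with t = 3/2, so FY:YZ = t:(1−t) = 3/2:-1/2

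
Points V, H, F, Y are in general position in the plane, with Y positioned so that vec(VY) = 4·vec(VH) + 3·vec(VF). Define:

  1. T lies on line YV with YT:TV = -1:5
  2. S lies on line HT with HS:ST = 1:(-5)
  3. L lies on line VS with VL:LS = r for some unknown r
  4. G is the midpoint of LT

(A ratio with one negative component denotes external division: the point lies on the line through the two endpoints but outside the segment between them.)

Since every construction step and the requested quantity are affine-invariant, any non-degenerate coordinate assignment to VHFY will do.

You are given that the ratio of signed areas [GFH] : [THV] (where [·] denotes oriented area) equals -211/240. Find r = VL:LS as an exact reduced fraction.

r = 1/5

Choose coordinates V = (0, 0), H = (1, 0), F = (0, 1), Y = (4, 3).
1. T lies on line YV with YT:TV = -1:5 ⇒ T = (5, 15/4)
2. S lies on line HT with HS:ST = 1:(-5) ⇒ S = (0, -15/16)
3. With VL:LS = r, write λ = r/(r+1) so L = V + λ·(S−V); L is affine-linear in λ
4. G is the midpoint of LT ⇒ G is an affine combination of earlier points and hence also affine-linear in λ
Every point depending on L is an affine combination of L and λ-independent points, so each such coordinate is linear in λ; the λ² term in each signed area is a multiple of (S−V)×(S−V) = 0, so 2·[GFH] and 2·[THV] are each linear in λ. Evaluating at λ=0 and λ=1:
  2·[GFH] = -15/32·λ + 27/8,   2·[THV] = -15/4
So [GFH]:[THV] = (-15/32·λ + 27/8) / (-15/4). Setting this equal to -211/240:
  -15/32·λ + 27/8 = -211/240·(-15/4)  ⇒  λ = 1/6
Then r = λ/(1−λ) = (1/6)/(5/6) = 1/5. Check: with r = 1/5, L = (0, -5/32) and [GFH]:[THV] = -211/240 as required.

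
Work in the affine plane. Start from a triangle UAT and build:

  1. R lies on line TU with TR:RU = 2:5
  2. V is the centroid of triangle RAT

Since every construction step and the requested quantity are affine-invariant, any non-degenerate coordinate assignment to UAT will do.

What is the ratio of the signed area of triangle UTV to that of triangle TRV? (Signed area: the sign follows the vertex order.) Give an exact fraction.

Assign U = (0, 0), A = (1, 0), T = (0, 1) — the answer is frame-independent, so this choice is without loss of generality.
1. R lies on line TU with TR:RU = 2:5 ⇒ R = (0, 5/7)
2. V is the centroid of triangle RAT ⇒ V = (1/3, 4/7)
2·[UTV] = -1/3, 2·[TRV] = 2/21
[UTV]:[TRV] = -1/3:2/21 = -7/2

[UTV]:[TRV] = -7/2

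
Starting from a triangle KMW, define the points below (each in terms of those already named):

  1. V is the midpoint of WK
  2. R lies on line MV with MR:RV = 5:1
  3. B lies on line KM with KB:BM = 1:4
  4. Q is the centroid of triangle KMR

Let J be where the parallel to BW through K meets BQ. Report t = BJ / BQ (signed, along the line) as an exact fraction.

t = -12/13

Choose coordinates K = (0, 0), M = (1, 0), W = (0, 1).
1. V is the midpoint of WK ⇒ V = (0, 1/2)
2. R lies on line MV with MR:RV = 5:1 ⇒ R = (1/6, 5/12)
3. B lies on line KM with KB:BM = 1:4 ⇒ B = (1/5, 0)
4. Q is the centroid of triangle KMR ⇒ Q = (7/18, 5/36)
through K parallel to BW: direction (-1/5, 1); meets BQ at J = (1/39, -5/39)
J = B + t·(Q−B) with t = -12/13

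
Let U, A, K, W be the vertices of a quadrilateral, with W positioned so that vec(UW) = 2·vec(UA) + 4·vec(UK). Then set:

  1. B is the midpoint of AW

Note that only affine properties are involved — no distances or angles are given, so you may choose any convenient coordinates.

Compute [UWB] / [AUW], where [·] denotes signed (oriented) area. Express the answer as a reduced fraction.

[UWB]:[AUW] = 1/2

Assign U = (0, 0), A = (1, 0), K = (0, 1), W = (2, 4) — the answer is frame-independent, so this choice is without loss of generality.
1. B is the midpoint of AW ⇒ B = (3/2, 2)
2·[UWB] = -2, 2·[AUW] = -4
[UWB]:[AUW] = -2:-4 = 1/2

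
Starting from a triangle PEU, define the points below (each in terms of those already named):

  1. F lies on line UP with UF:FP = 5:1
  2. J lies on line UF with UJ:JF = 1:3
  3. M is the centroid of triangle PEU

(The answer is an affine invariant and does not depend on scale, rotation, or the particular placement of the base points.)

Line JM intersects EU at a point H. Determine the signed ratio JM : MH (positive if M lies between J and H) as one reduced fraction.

JM:MH = -3/8

Choose coordinates P = (0, 0), E = (1, 0), U = (0, 1).
1. F lies on line UP with UF:FP = 5:1 ⇒ F = (0, 1/6)
2. J lies on line UF with UJ:JF = 1:3 ⇒ J = (0, 19/24)
3. M is the centroid of triangle PEU ⇒ M = (1/3, 1/3)
line JM meets EU at H = (-5/9, 14/9)
M = J + t·(H−J) with t = -3/5, so JM:MH = -3/5:8/5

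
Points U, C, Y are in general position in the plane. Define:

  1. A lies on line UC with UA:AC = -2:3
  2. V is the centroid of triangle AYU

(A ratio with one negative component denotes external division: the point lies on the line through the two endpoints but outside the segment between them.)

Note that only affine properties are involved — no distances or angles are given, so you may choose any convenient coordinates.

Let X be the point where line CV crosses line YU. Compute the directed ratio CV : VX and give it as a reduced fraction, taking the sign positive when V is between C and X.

CV:VX = -5/2

Work in coordinates with U = (0, 0), C = (1, 0), Y = (0, 1).
1. A lies on line UC with UA:AC = -2:3 ⇒ A = (-2, 0)
2. V is the centroid of triangle AYU ⇒ V = (-2/3, 1/3)
line CV meets YU at X = (0, 1/5)
V = C + t·(X−C) with t = 5/3, so CV:VX = 5/3:-2/3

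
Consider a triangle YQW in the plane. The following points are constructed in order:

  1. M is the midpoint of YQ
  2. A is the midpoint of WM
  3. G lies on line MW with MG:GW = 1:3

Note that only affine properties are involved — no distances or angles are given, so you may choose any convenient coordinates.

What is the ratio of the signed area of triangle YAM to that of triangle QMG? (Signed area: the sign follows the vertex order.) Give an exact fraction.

Work in coordinates with Y = (0, 0), Q = (1, 0), W = (0, 1).
1. M is the midpoint of YQ ⇒ M = (1/2, 0)
2. A is the midpoint of WM ⇒ A = (1/4, 1/2)
3. G lies on line MW with MG:GW = 1:3 ⇒ G = (3/8, 1/4)
2·[YAM] = -1/4, 2·[QMG] = -1/8
[YAM]:[QMG] = -1/4:-1/8 = 2

[YAM]:[QMG] = 2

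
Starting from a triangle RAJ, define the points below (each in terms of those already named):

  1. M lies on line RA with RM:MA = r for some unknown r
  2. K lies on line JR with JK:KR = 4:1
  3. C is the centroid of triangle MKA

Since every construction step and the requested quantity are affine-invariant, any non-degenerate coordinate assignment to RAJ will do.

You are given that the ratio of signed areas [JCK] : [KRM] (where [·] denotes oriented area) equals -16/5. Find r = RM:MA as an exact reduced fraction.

r = 5/2

Work in coordinates with R = (0, 0), A = (1, 0), J = (0, 1).
1. With RM:MA = r, write λ = r/(r+1) so M = R + λ·(A−R); M is affine-linear in λ
2. K lies on line JR with JK:KR = 4:1 ⇒ K = (0, 1/5)
3. C is the centroid of triangle MKA ⇒ C is an affine combination of earlier points and hence also affine-linear in λ
Every point depending on M is an affine combination of M and λ-independent points, so each such coordinate is linear in λ; the λ² term in each signed area is a multiple of (A−R)×(A−R) = 0, so 2·[JCK] and 2·[KRM] are each linear in λ. Evaluating at λ=0 and λ=1:
  2·[JCK] = -4/15·λ − 4/15,   2·[KRM] = 1/5·λ
So [JCK]:[KRM] = (-4/15·λ − 4/15) / (1/5·λ). Setting this equal to -16/5:
  -4/15·λ − 4/15 = -16/5·(1/5·λ)  ⇒  λ = 5/7
Then r = λ/(1−λ) = (5/7)/(2/7) = 5/2. Check: with r = 5/2, M = (5/7, 0) and [JCK]:[KRM] = -16/5 as required.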